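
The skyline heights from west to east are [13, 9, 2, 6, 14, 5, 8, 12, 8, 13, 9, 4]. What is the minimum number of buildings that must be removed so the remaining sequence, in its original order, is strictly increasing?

7

Fewest deletions = n − (longest strictly increasing subsequence).
Patience tails:
13 → extends → [13]
9 → replaces 13 → [9]
2 → replaces 9 → [2]
6 → extends → [2, 6]
14 → extends → [2, 6, 14]
5 → replaces 6 → [2, 5, 14]
8 → replaces 14 → [2, 5, 8]
12 → extends → [2, 5, 8, 12]
8 → already a tail → [2, 5, 8, 12]
13 → extends → [2, 5, 8, 12, 13]
9 → replaces 12 → [2, 5, 8, 9, 13]
4 → replaces 5 → [2, 4, 8, 9, 13]
Longest strictly increasing subsequence has length 5, so deletions = 12 − 5 = 7.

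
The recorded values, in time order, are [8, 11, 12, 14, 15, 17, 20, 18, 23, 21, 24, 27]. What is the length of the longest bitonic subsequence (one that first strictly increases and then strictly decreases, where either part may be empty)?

inc[i] = longest strictly increasing subsequence ending at i; dec[i] = longest strictly decreasing subsequence starting at i:
i:      1  2  3  4  5  6  7  8  9 10 11 12
a[i]:   8 11 12 14 15 17 20 18 23 21 24 27
inc:    1  2  3  4  5  6  7  7  8  8  9 10
dec:    1  1  1  1  1  1  2  1  2  1  1  1
Best peak at i=12 (value 27): inc=10, dec=1, length 10+1−1 = 10.

10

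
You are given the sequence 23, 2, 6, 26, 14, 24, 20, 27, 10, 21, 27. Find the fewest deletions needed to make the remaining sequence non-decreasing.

5

Fewest deletions = n − (longest non-decreasing subsequence).
Patience tails:
23 → extends → [23]
2 → replaces 23 → [2]
6 → extends → [2, 6]
26 → extends → [2, 6, 26]
14 → replaces 26 → [2, 6, 14]
24 → extends → [2, 6, 14, 24]
20 → replaces 24 → [2, 6, 14, 20]
27 → extends → [2, 6, 14, 20, 27]
10 → replaces 14 → [2, 6, 10, 20, 27]
21 → replaces 27 → [2, 6, 10, 20, 21]
27 → extends → [2, 6, 10, 20, 21, 27]
Longest non-decreasing subsequence has length 6, so deletions = 11 − 6 = 5.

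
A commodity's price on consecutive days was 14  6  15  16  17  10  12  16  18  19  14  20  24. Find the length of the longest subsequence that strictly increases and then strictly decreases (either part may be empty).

inc[i] = longest strictly increasing subsequence ending at i; dec[i] = longest strictly decreasing subsequence starting at i:
i:      1  2  3  4  5  6  7  8  9 10 11 12 13
a[i]:  14  6 15 16 17 10 12 16 18 19 14 20 24
inc:    1  1  2  3  4  2  3  4  5  6  4  7  8
dec:    2  1  2  2  3  1  1  2  2  2  1  1  1
Best peak at i=13 (value 24): inc=8, dec=1, length 8+1−1 = 8.

8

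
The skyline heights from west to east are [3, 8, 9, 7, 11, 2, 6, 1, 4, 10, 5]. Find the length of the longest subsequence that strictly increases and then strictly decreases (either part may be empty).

inc[i] = longest strictly increasing subsequence ending at i; dec[i] = longest strictly decreasing subsequence starting at i:
i:      1  2  3  4  5  6  7  8  9 10 11
a[i]:   3  8  9  7 11  2  6  1  4 10  5
inc:    1  2  3  2  4  1  2  1  2  4  3
dec:    3  4  4  3  3  2  2  1  1  2  1
Best peak at i=3 (value 9): inc=3, dec=4, length 3+4−1 = 6.

6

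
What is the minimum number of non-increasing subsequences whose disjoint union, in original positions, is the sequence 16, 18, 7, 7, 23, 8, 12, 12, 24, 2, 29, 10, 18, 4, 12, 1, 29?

5

The minimum number of non-increasing subsequences covering a sequence equals the length of its longest strictly increasing subsequence.
LIS length is 5 (e.g. 16, 18, 23, 24, 29), so 5 piles are needed.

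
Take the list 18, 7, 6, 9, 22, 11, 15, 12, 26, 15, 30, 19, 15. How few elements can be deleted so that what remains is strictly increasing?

Fewest deletions = n − (longest strictly increasing subsequence).
Patience tails:
18 → extends → [18]
7 → replaces 18 → [7]
6 → replaces 7 → [6]
9 → extends → [6, 9]
22 → extends → [6, 9, 22]
11 → replaces 22 → [6, 9, 11]
15 → extends → [6, 9, 11, 15]
12 → replaces 15 → [6, 9, 11, 12]
26 → extends → [6, 9, 11, 12, 26]
15 → replaces 26 → [6, 9, 11, 12, 15]
30 → extends → [6, 9, 11, 12, 15, 30]
19 → replaces 30 → [6, 9, 11, 12, 15, 19]
15 → already a tail → [6, 9, 11, 12, 15, 19]
Longest strictly increasing subsequence has length 6, so deletions = 13 − 6 = 7.

7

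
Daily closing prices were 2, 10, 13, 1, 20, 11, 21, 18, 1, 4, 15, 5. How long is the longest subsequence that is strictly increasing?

5

Track the smallest tail for each achievable length (strict):
2 → extends → [2]
10 → extends → [2, 10]
13 → extends → [2, 10, 13]
1 → replaces 2 → [1, 10, 13]
20 → extends → [1, 10, 13, 20]
11 → replaces 13 → [1, 10, 11, 20]
21 → extends → [1, 10, 11, 20, 21]
18 → replaces 20 → [1, 10, 11, 18, 21]
1 → already a tail → [1, 10, 11, 18, 21]
4 → replaces 10 → [1, 4, 11, 18, 21]
15 → replaces 18 → [1, 4, 11, 15, 21]
5 → replaces 11 → [1, 4, 5, 15, 21]
Five tails, so the longest strictly increasing subsequence has length 5 (e.g. 2, 10, 13, 20, 21).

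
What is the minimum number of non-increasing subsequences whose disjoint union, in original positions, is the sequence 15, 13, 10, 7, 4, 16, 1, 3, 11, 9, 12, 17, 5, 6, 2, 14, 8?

5

Place each on the leftmost legal pile:
15 → new pile 1 (tops now [15])
13 → pile 1 (tops now [13])
10 → pile 1 (tops now [10])
7 → pile 1 (tops now [7])
4 → pile 1 (tops now [4])
16 → new pile 2 (tops now [4, 16])
1 → pile 1 (tops now [1, 16])
3 → pile 2 (tops now [1, 3])
11 → new pile 3 (tops now [1, 3, 11])
9 → pile 3 (tops now [1, 3, 9])
12 → new pile 4 (tops now [1, 3, 9, 12])
17 → new pile 5 (tops now [1, 3, 9, 12, 17])
5 → pile 3 (tops now [1, 3, 5, 12, 17])
6 → pile 4 (tops now [1, 3, 5, 6, 17])
2 → pile 2 (tops now [1, 2, 5, 6, 17])
14 → pile 5 (tops now [1, 2, 5, 6, 14])
8 → pile 5 (tops now [1, 2, 5, 6, 8])
Five piles.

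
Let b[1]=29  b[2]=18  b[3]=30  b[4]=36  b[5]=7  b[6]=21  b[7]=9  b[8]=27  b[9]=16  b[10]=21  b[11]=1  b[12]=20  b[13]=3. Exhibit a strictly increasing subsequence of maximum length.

7, 9, 16, 21

Patience tails give the LIS length; then backtrack through the dp parents:
29 → extends → [29]
18 → replaces 29 → [18]
30 → extends → [18, 30]
36 → extends → [18, 30, 36]
7 → replaces 18 → [7, 30, 36]
21 → replaces 30 → [7, 21, 36]
9 → replaces 21 → [7, 9, 36]
27 → replaces 36 → [7, 9, 27]
16 → replaces 27 → [7, 9, 16]
21 → extends → [7, 9, 16, 21]
1 → replaces 7 → [1, 9, 16, 21]
20 → replaces 21 → [1, 9, 16, 20]
3 → replaces 9 → [1, 3, 16, 20]
Length 4; one witness is 7, 9, 16, 21.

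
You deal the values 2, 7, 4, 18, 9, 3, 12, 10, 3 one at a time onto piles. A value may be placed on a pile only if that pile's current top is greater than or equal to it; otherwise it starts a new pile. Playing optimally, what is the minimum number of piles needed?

Place each on the leftmost legal pile:
2 → new pile 1 (tops now [2])
7 → new pile 2 (tops now [2, 7])
4 → pile 2 (tops now [2, 4])
18 → new pile 3 (tops now [2, 4, 18])
9 → pile 3 (tops now [2, 4, 9])
3 → pile 2 (tops now [2, 3, 9])
12 → new pile 4 (tops now [2, 3, 9, 12])
10 → pile 4 (tops now [2, 3, 9, 10])
3 → pile 2 (tops now [2, 3, 9, 10])
Four piles.

4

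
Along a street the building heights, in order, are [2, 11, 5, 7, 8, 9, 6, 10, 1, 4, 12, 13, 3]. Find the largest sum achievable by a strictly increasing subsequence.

66

Let S[i] be the best sum of a strictly increasing subsequence ending at i:
i:      1  2  3  4  5  6  7  8  9 10 11 12 13
a[i]:   2 11  5  7  8  9  6 10  1  4 12 13  3
S:      2 13  7 14 22 31 13 41  1  6 53 66  5
Maximum is 66 (e.g. 2 + 5 + 7 + 8 + 9 + 10 + 12 + 13).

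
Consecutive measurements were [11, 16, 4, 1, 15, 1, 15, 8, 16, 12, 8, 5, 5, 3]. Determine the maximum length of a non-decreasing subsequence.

4

Let dp[i] be the length of the longest such subsequence ending at index i:
i:      1  2  3  4  5  6  7  8  9 10 11 12 13 14
a[i]:  11 16  4  1 15  1 15  8 16 12  8  5  5  3
dp:     1  2  1  1  2  2  3  3  4  4  4  3  4  3
Maximum dp value is 4.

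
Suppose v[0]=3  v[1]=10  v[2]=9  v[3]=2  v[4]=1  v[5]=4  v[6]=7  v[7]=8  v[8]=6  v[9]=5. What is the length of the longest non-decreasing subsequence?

4

Let dp[i] be the length of the longest such subsequence ending at index i:
i:      0  1  2  3  4  5  6  7  8  9
v[i]:   3 10  9  2  1  4  7  8  6  5
dp:     1  2  2  1  1  2  3  4  3  3
Maximum dp value is 4.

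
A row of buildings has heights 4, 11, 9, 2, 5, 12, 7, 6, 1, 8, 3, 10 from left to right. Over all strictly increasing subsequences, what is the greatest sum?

Let S[i] be the best sum of a strictly increasing subsequence ending at i:
i:      1  2  3  4  5  6  7  8  9 10 11 12
a[i]:   4 11  9  2  5 12  7  6  1  8  3 10
S:      4 15 13  2  9 27 16 15  1 24  5 34
Maximum is 34 (e.g. 4 + 5 + 7 + 8 + 10).

34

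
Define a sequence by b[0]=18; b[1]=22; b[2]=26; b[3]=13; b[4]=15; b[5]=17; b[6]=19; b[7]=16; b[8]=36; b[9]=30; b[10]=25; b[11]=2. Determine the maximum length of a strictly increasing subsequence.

5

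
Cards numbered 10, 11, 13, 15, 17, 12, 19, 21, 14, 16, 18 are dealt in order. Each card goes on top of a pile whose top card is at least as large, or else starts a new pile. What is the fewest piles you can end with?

7

Place each on the leftmost legal pile:
10 → new pile 1 (tops now [10])
11 → new pile 2 (tops now [10, 11])
13 → new pile 3 (tops now [10, 11, 13])
15 → new pile 4 (tops now [10, 11, 13, 15])
17 → new pile 5 (tops now [10, 11, 13, 15, 17])
12 → pile 3 (tops now [10, 11, 12, 15, 17])
19 → new pile 6 (tops now [10, 11, 12, 15, 17, 19])
21 → new pile 7 (tops now [10, 11, 12, 15, 17, 19, 21])
14 → pile 4 (tops now [10, 11, 12, 14, 17, 19, 21])
16 → pile 5 (tops now [10, 11, 12, 14, 16, 19, 21])
18 → pile 6 (tops now [10, 11, 12, 14, 16, 18, 21])
Seven piles.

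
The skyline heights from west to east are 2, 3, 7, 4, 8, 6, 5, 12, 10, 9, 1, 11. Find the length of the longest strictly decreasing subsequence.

Negate each value so 'decreasing' becomes 'increasing', then run patience tails on the negated sequence:
-2 → extends → [-2]
-3 → replaces -2 → [-3]
-7 → replaces -3 → [-7]
-4 → extends → [-7, -4]
-8 → replaces -7 → [-8, -4]
-6 → replaces -4 → [-8, -6]
-5 → extends → [-8, -6, -5]
-12 → replaces -8 → [-12, -6, -5]
-10 → replaces -6 → [-12, -10, -5]
-9 → replaces -5 → [-12, -10, -9]
-1 → extends → [-12, -10, -9, -1]
-11 → replaces -10 → [-12, -11, -9, -1]
Four tails, so the longest strictly decreasing subsequence of the original has length 4.

4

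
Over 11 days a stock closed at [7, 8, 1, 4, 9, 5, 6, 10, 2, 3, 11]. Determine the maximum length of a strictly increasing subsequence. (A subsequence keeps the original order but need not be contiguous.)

6

Let dp[i] be the length of the longest such subsequence ending at index i:
i:      1  2  3  4  5  6  7  8  9 10 11
a[i]:   7  8  1  4  9  5  6 10  2  3 11
dp:     1  2  1  2  3  3  4  5  2  3  6
Maximum dp value is 6.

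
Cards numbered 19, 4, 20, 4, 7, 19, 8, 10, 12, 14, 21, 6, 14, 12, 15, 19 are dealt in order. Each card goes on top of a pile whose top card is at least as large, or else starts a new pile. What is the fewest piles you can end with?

8

Place each on the leftmost legal pile:
19 → new pile 1 (tops now [19])
4 → pile 1 (tops now [4])
20 → new pile 2 (tops now [4, 20])
4 → pile 1 (tops now [4, 20])
7 → pile 2 (tops now [4, 7])
19 → new pile 3 (tops now [4, 7, 19])
8 → pile 3 (tops now [4, 7, 8])
10 → new pile 4 (tops now [4, 7, 8, 10])
12 → new pile 5 (tops now [4, 7, 8, 10, 12])
14 → new pile 6 (tops now [4, 7, 8, 10, 12, 14])
21 → new pile 7 (tops now [4, 7, 8, 10, 12, 14, 21])
6 → pile 2 (tops now [4, 6, 8, 10, 12, 14, 21])
14 → pile 6 (tops now [4, 6, 8, 10, 12, 14, 21])
12 → pile 5 (tops now [4, 6, 8, 10, 12, 14, 21])
15 → pile 7 (tops now [4, 6, 8, 10, 12, 14, 15])
19 → new pile 8 (tops now [4, 6, 8, 10, 12, 14, 15, 19])
Eight piles.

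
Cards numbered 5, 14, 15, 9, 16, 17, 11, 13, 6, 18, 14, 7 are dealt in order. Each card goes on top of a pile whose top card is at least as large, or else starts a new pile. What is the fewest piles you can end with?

6

The minimum number of non-increasing subsequences covering a sequence equals the length of its longest strictly increasing subsequence.
LIS length is 6 (e.g. 5, 14, 15, 16, 17, 18), so 6 piles are needed.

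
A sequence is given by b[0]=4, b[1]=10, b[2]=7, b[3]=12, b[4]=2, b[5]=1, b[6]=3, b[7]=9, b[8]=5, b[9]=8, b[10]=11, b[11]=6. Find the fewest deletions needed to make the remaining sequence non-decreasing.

7

Fewest deletions = n − (longest non-decreasing subsequence).
Patience tails:
4 → extends → [4]
10 → extends → [4, 10]
7 → replaces 10 → [4, 7]
12 → extends → [4, 7, 12]
2 → replaces 4 → [2, 7, 12]
1 → replaces 2 → [1, 7, 12]
3 → replaces 7 → [1, 3, 12]
9 → replaces 12 → [1, 3, 9]
5 → replaces 9 → [1, 3, 5]
8 → extends → [1, 3, 5, 8]
11 → extends → [1, 3, 5, 8, 11]
6 → replaces 8 → [1, 3, 5, 6, 11]
Longest non-decreasing subsequence has length 5, so deletions = 12 − 5 = 7.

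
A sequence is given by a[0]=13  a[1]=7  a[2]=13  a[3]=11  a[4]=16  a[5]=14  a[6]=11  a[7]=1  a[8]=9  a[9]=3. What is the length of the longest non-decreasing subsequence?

3

Let dp[i] be the length of the longest such subsequence ending at index i:
i:      0  1  2  3  4  5  6  7  8  9
a[i]:  13  7 13 11 16 14 11  1  9  3
dp:     1  1  2  2  3  3  3  1  2  2
Maximum dp value is 3.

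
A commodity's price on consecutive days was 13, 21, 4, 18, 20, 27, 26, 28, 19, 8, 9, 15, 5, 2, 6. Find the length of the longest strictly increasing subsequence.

Track the smallest tail for each achievable length (strict):
13 → extends → [13]
21 → extends → [13, 21]
4 → replaces 13 → [4, 21]
18 → replaces 21 → [4, 18]
20 → extends → [4, 18, 20]
27 → extends → [4, 18, 20, 27]
26 → replaces 27 → [4, 18, 20, 26]
28 → extends → [4, 18, 20, 26, 28]
19 → replaces 20 → [4, 18, 19, 26, 28]
8 → replaces 18 → [4, 8, 19, 26, 28]
9 → replaces 19 → [4, 8, 9, 26, 28]
15 → replaces 26 → [4, 8, 9, 15, 28]
5 → replaces 8 → [4, 5, 9, 15, 28]
2 → replaces 4 → [2, 5, 9, 15, 28]
6 → replaces 9 → [2, 5, 6, 15, 28]
Five tails, so the longest strictly increasing subsequence has length 5 (e.g. 13, 18, 20, 27, 28).

5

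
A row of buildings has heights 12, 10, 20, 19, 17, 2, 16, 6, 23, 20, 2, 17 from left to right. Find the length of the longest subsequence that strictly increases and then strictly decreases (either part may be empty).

7

inc[i] = longest strictly increasing subsequence ending at i; dec[i] = longest strictly decreasing subsequence starting at i:
i:      1  2  3  4  5  6  7  8  9 10 11 12
a[i]:  12 10 20 19 17  2 16  6 23 20  2 17
inc:    1  1  2  2  2  1  2  2  3  3  1  3
dec:    4  3  6  5  4  1  3  2  3  2  1  1
Best peak at i=3 (value 20): inc=2, dec=6, length 2+6−1 = 7.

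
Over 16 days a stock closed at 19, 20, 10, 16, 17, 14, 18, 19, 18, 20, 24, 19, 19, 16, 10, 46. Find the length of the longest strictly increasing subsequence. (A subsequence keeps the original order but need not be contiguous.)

8

Let dp[i] be the length of the longest such subsequence ending at index i:
i:      1  2  3  4  5  6  7  8  9 10 11 12 13 14 15 16
a[i]:  19 20 10 16 17 14 18 19 18 20 24 19 19 16 10 46
dp:     1  2  1  2  3  2  4  5  4  6  7  5  5  3  1  8
Maximum dp value is 8.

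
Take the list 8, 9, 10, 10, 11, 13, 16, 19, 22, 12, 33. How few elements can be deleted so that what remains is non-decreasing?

1

Fewest deletions = n − (longest non-decreasing subsequence).
i:      1  2  3  4  5  6  7  8  9 10 11
a[i]:   8  9 10 10 11 13 16 19 22 12 33
dp:     1  2  3  4  5  6  7  8  9  6 10
max dp = 10, so deletions = 11 − 10 = 1.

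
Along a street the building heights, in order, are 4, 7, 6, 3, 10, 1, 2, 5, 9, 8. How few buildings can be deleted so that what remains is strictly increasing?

Fewest deletions = n − (longest strictly increasing subsequence).
Patience tails:
4 → extends → [4]
7 → extends → [4, 7]
6 → replaces 7 → [4, 6]
3 → replaces 4 → [3, 6]
10 → extends → [3, 6, 10]
1 → replaces 3 → [1, 6, 10]
2 → replaces 6 → [1, 2, 10]
5 → replaces 10 → [1, 2, 5]
9 → extends → [1, 2, 5, 9]
8 → replaces 9 → [1, 2, 5, 8]
Longest strictly increasing subsequence has length 4, so deletions = 10 − 4 = 6.

6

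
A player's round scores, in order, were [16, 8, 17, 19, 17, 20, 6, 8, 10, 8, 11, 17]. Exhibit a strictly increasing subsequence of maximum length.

6, 8, 10, 11, 17

Patience tails give the LIS length; then backtrack through the dp parents:
16 → extends → [16]
8 → replaces 16 → [8]
17 → extends → [8, 17]
19 → extends → [8, 17, 19]
17 → already a tail → [8, 17, 19]
20 → extends → [8, 17, 19, 20]
6 → replaces 8 → [6, 17, 19, 20]
8 → replaces 17 → [6, 8, 19, 20]
10 → replaces 19 → [6, 8, 10, 20]
8 → already a tail → [6, 8, 10, 20]
11 → replaces 20 → [6, 8, 10, 11]
17 → extends → [6, 8, 10, 11, 17]
Length 5; one witness is 6, 8, 10, 11, 17.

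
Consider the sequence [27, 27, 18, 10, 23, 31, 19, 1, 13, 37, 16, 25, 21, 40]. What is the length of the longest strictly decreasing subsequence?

Negate each value so 'decreasing' becomes 'increasing', then run patience tails on the negated sequence:
-27 → extends → [-27]
-27 → already a tail → [-27]
-18 → extends → [-27, -18]
-10 → extends → [-27, -18, -10]
-23 → replaces -18 → [-27, -23, -10]
-31 → replaces -27 → [-31, -23, -10]
-19 → replaces -10 → [-31, -23, -19]
-1 → extends → [-31, -23, -19, -1]
-13 → replaces -1 → [-31, -23, -19, -13]
-37 → replaces -31 → [-37, -23, -19, -13]
-16 → replaces -13 → [-37, -23, -19, -16]
-25 → replaces -23 → [-37, -25, -19, -16]
-21 → replaces -19 → [-37, -25, -21, -16]
-40 → replaces -37 → [-40, -25, -21, -16]
Four tails, so the longest strictly decreasing subsequence of the original has length 4.

4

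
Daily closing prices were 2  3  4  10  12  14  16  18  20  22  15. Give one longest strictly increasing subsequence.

2, 3, 4, 10, 12, 14, 16, 18, 20, 22

Patience tails give the LIS length; then backtrack through the dp parents:
2 → extends → [2]
3 → extends → [2, 3]
4 → extends → [2, 3, 4]
10 → extends → [2, 3, 4, 10]
12 → extends → [2, 3, 4, 10, 12]
14 → extends → [2, 3, 4, 10, 12, 14]
16 → extends → [2, 3, 4, 10, 12, 14, 16]
18 → extends → [2, 3, 4, 10, 12, 14, 16, 18]
20 → extends → [2, 3, 4, 10, 12, 14, 16, 18, 20]
22 → extends → [2, 3, 4, 10, 12, 14, 16, 18, 20, 22]
15 → replaces 16 → [2, 3, 4, 10, 12, 14, 15, 18, 20, 22]
Length 10; one witness is 2, 3, 4, 10, 12, 14, 16, 18, 20, 22.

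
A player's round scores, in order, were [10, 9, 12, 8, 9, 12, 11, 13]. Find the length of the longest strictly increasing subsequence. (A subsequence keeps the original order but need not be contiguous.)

4

Track the smallest tail for each achievable length (strict):
10 → extends → [10]
9 → replaces 10 → [9]
12 → extends → [9, 12]
8 → replaces 9 → [8, 12]
9 → replaces 12 → [8, 9]
12 → extends → [8, 9, 12]
11 → replaces 12 → [8, 9, 11]
13 → extends → [8, 9, 11, 13]
Four tails, so the longest strictly increasing subsequence has length 4 (e.g. 8, 9, 12, 13).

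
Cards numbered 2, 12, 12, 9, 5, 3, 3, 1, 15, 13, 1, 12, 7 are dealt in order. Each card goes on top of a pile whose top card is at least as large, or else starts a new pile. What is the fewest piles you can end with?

Place each on the leftmost legal pile:
2 → new pile 1 (tops now [2])
12 → new pile 2 (tops now [2, 12])
12 → pile 2 (tops now [2, 12])
9 → pile 2 (tops now [2, 9])
5 → pile 2 (tops now [2, 5])
3 → pile 2 (tops now [2, 3])
3 → pile 2 (tops now [2, 3])
1 → pile 1 (tops now [1, 3])
15 → new pile 3 (tops now [1, 3, 15])
13 → pile 3 (tops now [1, 3, 13])
1 → pile 1 (tops now [1, 3, 13])
12 → pile 3 (tops now [1, 3, 12])
7 → pile 3 (tops now [1, 3, 7])
Three piles.

3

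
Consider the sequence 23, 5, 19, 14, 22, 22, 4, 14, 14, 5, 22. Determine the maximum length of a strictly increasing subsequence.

Track the smallest tail for each achievable length (strict):
23 → extends → [23]
5 → replaces 23 → [5]
19 → extends → [5, 19]
14 → replaces 19 → [5, 14]
22 → extends → [5, 14, 22]
22 → already a tail → [5, 14, 22]
4 → replaces 5 → [4, 14, 22]
14 → already a tail → [4, 14, 22]
14 → already a tail → [4, 14, 22]
5 → replaces 14 → [4, 5, 22]
22 → already a tail → [4, 5, 22]
Three tails, so the longest strictly increasing subsequence has length 3 (e.g. 5, 19, 22).

3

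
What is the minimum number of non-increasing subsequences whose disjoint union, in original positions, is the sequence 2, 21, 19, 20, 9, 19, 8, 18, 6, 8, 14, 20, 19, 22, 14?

Place each on the leftmost legal pile:
2 → new pile 1 (tops now [2])
21 → new pile 2 (tops now [2, 21])
19 → pile 2 (tops now [2, 19])
20 → new pile 3 (tops now [2, 19, 20])
9 → pile 2 (tops now [2, 9, 20])
19 → pile 3 (tops now [2, 9, 19])
8 → pile 2 (tops now [2, 8, 19])
18 → pile 3 (tops now [2, 8, 18])
6 → pile 2 (tops now [2, 6, 18])
8 → pile 3 (tops now [2, 6, 8])
14 → new pile 4 (tops now [2, 6, 8, 14])
20 → new pile 5 (tops now [2, 6, 8, 14, 20])
19 → pile 5 (tops now [2, 6, 8, 14, 19])
22 → new pile 6 (tops now [2, 6, 8, 14, 19, 22])
14 → pile 4 (tops now [2, 6, 8, 14, 19, 22])
Six piles.

6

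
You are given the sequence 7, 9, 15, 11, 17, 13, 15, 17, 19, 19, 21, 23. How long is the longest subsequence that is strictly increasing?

Track the smallest tail for each achievable length (strict):
7 → extends → [7]
9 → extends → [7, 9]
15 → extends → [7, 9, 15]
11 → replaces 15 → [7, 9, 11]
17 → extends → [7, 9, 11, 17]
13 → replaces 17 → [7, 9, 11, 13]
15 → extends → [7, 9, 11, 13, 15]
17 → extends → [7, 9, 11, 13, 15, 17]
19 → extends → [7, 9, 11, 13, 15, 17, 19]
19 → already a tail → [7, 9, 11, 13, 15, 17, 19]
21 → extends → [7, 9, 11, 13, 15, 17, 19, 21]
23 → extends → [7, 9, 11, 13, 15, 17, 19, 21, 23]
Nine tails, so the longest strictly increasing subsequence has length 9 (e.g. 7, 9, 11, 13, 15, 17, 19, 21, 23).

9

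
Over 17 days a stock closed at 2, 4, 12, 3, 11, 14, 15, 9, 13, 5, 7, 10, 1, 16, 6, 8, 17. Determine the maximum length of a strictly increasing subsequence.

Let dp[i] be the length of the longest such subsequence ending at index i:
i:      1  2  3  4  5  6  7  8  9 10 11 12 13 14 15 16 17
a[i]:   2  4 12  3 11 14 15  9 13  5  7 10  1 16  6  8 17
dp:     1  2  3  2  3  4  5  3  4  3  4  5  1  6  4  5  7
Maximum dp value is 7.

7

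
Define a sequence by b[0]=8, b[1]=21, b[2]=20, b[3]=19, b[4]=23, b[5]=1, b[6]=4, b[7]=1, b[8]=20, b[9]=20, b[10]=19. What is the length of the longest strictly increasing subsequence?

3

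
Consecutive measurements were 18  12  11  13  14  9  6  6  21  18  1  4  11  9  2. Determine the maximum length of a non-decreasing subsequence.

4

Track the smallest tail for each achievable length (allowing ties):
18 → extends → [18]
12 → replaces 18 → [12]
11 → replaces 12 → [11]
13 → extends → [11, 13]
14 → extends → [11, 13, 14]
9 → replaces 11 → [9, 13, 14]
6 → replaces 9 → [6, 13, 14]
6 → replaces 13 → [6, 6, 14]
21 → extends → [6, 6, 14, 21]
18 → replaces 21 → [6, 6, 14, 18]
1 → replaces 6 → [1, 6, 14, 18]
4 → replaces 6 → [1, 4, 14, 18]
11 → replaces 14 → [1, 4, 11, 18]
9 → replaces 11 → [1, 4, 9, 18]
2 → replaces 4 → [1, 2, 9, 18]
Four tails, so the longest non-decreasing subsequence has length 4 (e.g. 12, 13, 14, 21).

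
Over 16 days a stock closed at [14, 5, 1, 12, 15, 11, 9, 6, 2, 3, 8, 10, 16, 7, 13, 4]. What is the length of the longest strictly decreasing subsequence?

Let dp[i] be the longest strictly decreasing subsequence ending at i:
i:      1  2  3  4  5  6  7  8  9 10 11 12 13 14 15 16
a[i]:  14  5  1 12 15 11  9  6  2  3  8 10 16  7 13  4
dp:     1  2  3  2  1  3  4  5  6  6  5  4  1  6  2  7
Maximum is 7.

7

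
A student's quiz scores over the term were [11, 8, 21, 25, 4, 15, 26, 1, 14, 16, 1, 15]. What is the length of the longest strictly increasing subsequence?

4

Track the smallest tail for each achievable length (strict):
11 → extends → [11]
8 → replaces 11 → [8]
21 → extends → [8, 21]
25 → extends → [8, 21, 25]
4 → replaces 8 → [4, 21, 25]
15 → replaces 21 → [4, 15, 25]
26 → extends → [4, 15, 25, 26]
1 → replaces 4 → [1, 15, 25, 26]
14 → replaces 15 → [1, 14, 25, 26]
16 → replaces 25 → [1, 14, 16, 26]
1 → already a tail → [1, 14, 16, 26]
15 → replaces 16 → [1, 14, 15, 26]
Four tails, so the longest strictly increasing subsequence has length 4 (e.g. 11, 21, 25, 26).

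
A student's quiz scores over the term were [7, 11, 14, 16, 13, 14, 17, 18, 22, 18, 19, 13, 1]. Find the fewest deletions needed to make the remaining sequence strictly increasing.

Fewest deletions = n − (longest strictly increasing subsequence).
i:      1  2  3  4  5  6  7  8  9 10 11 12 13
a[i]:   7 11 14 16 13 14 17 18 22 18 19 13  1
dp:     1  2  3  4  3  4  5  6  7  6  7  3  1
max dp = 7, so deletions = 13 − 7 = 6.

6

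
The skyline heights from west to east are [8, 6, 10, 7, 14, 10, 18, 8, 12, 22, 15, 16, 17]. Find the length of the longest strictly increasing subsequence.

7

Let dp[i] be the length of the longest such subsequence ending at index i:
i:      1  2  3  4  5  6  7  8  9 10 11 12 13
a[i]:   8  6 10  7 14 10 18  8 12 22 15 16 17
dp:     1  1  2  2  3  3  4  3  4  5  5  6  7
Maximum dp value is 7.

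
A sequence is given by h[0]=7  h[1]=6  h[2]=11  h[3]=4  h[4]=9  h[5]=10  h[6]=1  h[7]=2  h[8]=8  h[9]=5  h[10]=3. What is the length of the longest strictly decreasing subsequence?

5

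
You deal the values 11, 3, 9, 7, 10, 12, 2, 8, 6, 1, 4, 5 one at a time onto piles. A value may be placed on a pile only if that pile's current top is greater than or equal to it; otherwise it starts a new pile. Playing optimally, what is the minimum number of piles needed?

4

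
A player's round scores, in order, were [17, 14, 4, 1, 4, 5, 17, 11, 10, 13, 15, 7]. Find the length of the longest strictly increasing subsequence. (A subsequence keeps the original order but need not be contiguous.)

Track the smallest tail for each achievable length (strict):
17 → extends → [17]
14 → replaces 17 → [14]
4 → replaces 14 → [4]
1 → replaces 4 → [1]
4 → extends → [1, 4]
5 → extends → [1, 4, 5]
17 → extends → [1, 4, 5, 17]
11 → replaces 17 → [1, 4, 5, 11]
10 → replaces 11 → [1, 4, 5, 10]
13 → extends → [1, 4, 5, 10, 13]
15 → extends → [1, 4, 5, 10, 13, 15]
7 → replaces 10 → [1, 4, 5, 7, 13, 15]
Six tails, so the longest strictly increasing subsequence has length 6 (e.g. 1, 4, 5, 11, 13, 15).

6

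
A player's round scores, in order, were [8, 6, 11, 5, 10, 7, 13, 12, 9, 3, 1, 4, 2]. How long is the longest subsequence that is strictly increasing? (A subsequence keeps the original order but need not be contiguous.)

3

Track the smallest tail for each achievable length (strict):
8 → extends → [8]
6 → replaces 8 → [6]
11 → extends → [6, 11]
5 → replaces 6 → [5, 11]
10 → replaces 11 → [5, 10]
7 → replaces 10 → [5, 7]
13 → extends → [5, 7, 13]
12 → replaces 13 → [5, 7, 12]
9 → replaces 12 → [5, 7, 9]
3 → replaces 5 → [3, 7, 9]
1 → replaces 3 → [1, 7, 9]
4 → replaces 7 → [1, 4, 9]
2 → replaces 4 → [1, 2, 9]
Three tails, so the longest strictly increasing subsequence has length 3 (e.g. 8, 11, 13).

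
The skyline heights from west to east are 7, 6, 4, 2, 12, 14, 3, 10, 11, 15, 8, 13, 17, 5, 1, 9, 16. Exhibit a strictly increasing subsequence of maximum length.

Patience tails give the LIS length; then backtrack through the dp parents:
7 → extends → [7]
6 → replaces 7 → [6]
4 → replaces 6 → [4]
2 → replaces 4 → [2]
12 → extends → [2, 12]
14 → extends → [2, 12, 14]
3 → replaces 12 → [2, 3, 14]
10 → replaces 14 → [2, 3, 10]
11 → extends → [2, 3, 10, 11]
15 → extends → [2, 3, 10, 11, 15]
8 → replaces 10 → [2, 3, 8, 11, 15]
13 → replaces 15 → [2, 3, 8, 11, 13]
17 → extends → [2, 3, 8, 11, 13, 17]
5 → replaces 8 → [2, 3, 5, 11, 13, 17]
1 → replaces 2 → [1, 3, 5, 11, 13, 17]
9 → replaces 11 → [1, 3, 5, 9, 13, 17]
16 → replaces 17 → [1, 3, 5, 9, 13, 16]
Length 6; one witness is 2, 3, 10, 11, 15, 17.

2, 3, 10, 11, 15, 17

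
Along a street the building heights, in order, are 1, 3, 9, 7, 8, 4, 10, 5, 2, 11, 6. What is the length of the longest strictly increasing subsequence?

6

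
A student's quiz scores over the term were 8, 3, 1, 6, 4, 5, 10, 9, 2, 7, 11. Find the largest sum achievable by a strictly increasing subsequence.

Let S[i] be the best sum of a strictly increasing subsequence ending at i:
i:      1  2  3  4  5  6  7  8  9 10 11
a[i]:   8  3  1  6  4  5 10  9  2  7 11
S:      8  3  1  9  7 12 22 21  3 19 33
Maximum is 33 (e.g. 3 + 4 + 5 + 10 + 11).

33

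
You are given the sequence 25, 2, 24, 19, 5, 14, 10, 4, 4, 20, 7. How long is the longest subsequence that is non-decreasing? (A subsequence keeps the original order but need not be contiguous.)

4

Let dp[i] be the length of the longest such subsequence ending at index i:
i:      1  2  3  4  5  6  7  8  9 10 11
a[i]:  25  2 24 19  5 14 10  4  4 20  7
dp:     1  1  2  2  2  3  3  2  3  4  4
Maximum dp value is 4.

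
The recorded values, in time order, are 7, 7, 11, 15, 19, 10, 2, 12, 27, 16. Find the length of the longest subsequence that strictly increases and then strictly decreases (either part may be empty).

inc[i] = longest strictly increasing subsequence ending at i; dec[i] = longest strictly decreasing subsequence starting at i:
i:      1  2  3  4  5  6  7  8  9 10
a[i]:   7  7 11 15 19 10  2 12 27 16
inc:    1  1  2  3  4  2  1  3  5  4
dec:    2  2  3  3  3  2  1  1  2  1
Best peak at i=5 (value 19): inc=4, dec=3, length 4+3−1 = 6.

6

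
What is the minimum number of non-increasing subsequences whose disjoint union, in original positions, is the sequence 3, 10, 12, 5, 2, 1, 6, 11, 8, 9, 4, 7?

Place each on the leftmost legal pile:
3 → new pile 1 (tops now [3])
10 → new pile 2 (tops now [3, 10])
12 → new pile 3 (tops now [3, 10, 12])
5 → pile 2 (tops now [3, 5, 12])
2 → pile 1 (tops now [2, 5, 12])
1 → pile 1 (tops now [1, 5, 12])
6 → pile 3 (tops now [1, 5, 6])
11 → new pile 4 (tops now [1, 5, 6, 11])
8 → pile 4 (tops now [1, 5, 6, 8])
9 → new pile 5 (tops now [1, 5, 6, 8, 9])
4 → pile 2 (tops now [1, 4, 6, 8, 9])
7 → pile 4 (tops now [1, 4, 6, 7, 9])
Five piles.

5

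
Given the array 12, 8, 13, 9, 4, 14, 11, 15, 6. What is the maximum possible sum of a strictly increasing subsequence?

Let S[i] be the best sum of a strictly increasing subsequence ending at i:
i:      1  2  3  4  5  6  7  8  9
a[i]:  12  8 13  9  4 14 11 15  6
S:     12  8 25 17  4 39 28 54 10
Maximum is 54 (e.g. 12 + 13 + 14 + 15).

54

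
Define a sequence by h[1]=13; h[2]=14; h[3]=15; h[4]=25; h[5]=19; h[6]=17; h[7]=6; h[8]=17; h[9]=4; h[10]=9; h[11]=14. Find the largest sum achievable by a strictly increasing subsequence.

67

Let S[i] be the best sum of a strictly increasing subsequence ending at i:
i:      1  2  3  4  5  6  7  8  9 10 11
h[i]:  13 14 15 25 19 17  6 17  4  9 14
S:     13 27 42 67 61 59  6 59  4 15 29
Maximum is 67 (e.g. 13 + 14 + 15 + 25).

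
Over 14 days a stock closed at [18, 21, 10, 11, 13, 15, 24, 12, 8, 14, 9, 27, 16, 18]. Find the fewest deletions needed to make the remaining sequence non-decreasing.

Fewest deletions = n − (longest non-decreasing subsequence).
Patience tails:
18 → extends → [18]
21 → extends → [18, 21]
10 → replaces 18 → [10, 21]
11 → replaces 21 → [10, 11]
13 → extends → [10, 11, 13]
15 → extends → [10, 11, 13, 15]
24 → extends → [10, 11, 13, 15, 24]
12 → replaces 13 → [10, 11, 12, 15, 24]
8 → replaces 10 → [8, 11, 12, 15, 24]
14 → replaces 15 → [8, 11, 12, 14, 24]
9 → replaces 11 → [8, 9, 12, 14, 24]
27 → extends → [8, 9, 12, 14, 24, 27]
16 → replaces 24 → [8, 9, 12, 14, 16, 27]
18 → replaces 27 → [8, 9, 12, 14, 16, 18]
Longest non-decreasing subsequence has length 6, so deletions = 14 − 6 = 8.

8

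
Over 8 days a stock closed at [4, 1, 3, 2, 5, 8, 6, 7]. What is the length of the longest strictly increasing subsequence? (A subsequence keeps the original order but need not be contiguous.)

Let dp[i] be the length of the longest such subsequence ending at index i:
i:     1 2 3 4 5 6 7 8
a[i]:  4 1 3 2 5 8 6 7
dp:    1 1 2 2 3 4 4 5
Maximum dp value is 5.

5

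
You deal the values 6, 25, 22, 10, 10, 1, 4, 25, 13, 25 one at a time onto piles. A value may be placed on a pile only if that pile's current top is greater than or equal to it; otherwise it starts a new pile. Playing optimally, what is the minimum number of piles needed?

Place each on the leftmost legal pile:
6 → new pile 1 (tops now [6])
25 → new pile 2 (tops now [6, 25])
22 → pile 2 (tops now [6, 22])
10 → pile 2 (tops now [6, 10])
10 → pile 2 (tops now [6, 10])
1 → pile 1 (tops now [1, 10])
4 → pile 2 (tops now [1, 4])
25 → new pile 3 (tops now [1, 4, 25])
13 → pile 3 (tops now [1, 4, 13])
25 → new pile 4 (tops now [1, 4, 13, 25])
Four piles.

4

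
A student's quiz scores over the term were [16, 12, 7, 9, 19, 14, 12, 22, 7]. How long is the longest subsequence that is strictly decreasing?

4

Negate each value so 'decreasing' becomes 'increasing', then run patience tails on the negated sequence:
-16 → extends → [-16]
-12 → extends → [-16, -12]
-7 → extends → [-16, -12, -7]
-9 → replaces -7 → [-16, -12, -9]
-19 → replaces -16 → [-19, -12, -9]
-14 → replaces -12 → [-19, -14, -9]
-12 → replaces -9 → [-19, -14, -12]
-22 → replaces -19 → [-22, -14, -12]
-7 → extends → [-22, -14, -12, -7]
Four tails, so the longest strictly decreasing subsequence of the original has length 4.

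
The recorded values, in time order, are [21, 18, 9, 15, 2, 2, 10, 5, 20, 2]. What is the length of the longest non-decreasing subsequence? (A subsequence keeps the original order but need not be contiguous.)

4

Let dp[i] be the length of the longest such subsequence ending at index i:
i:      1  2  3  4  5  6  7  8  9 10
a[i]:  21 18  9 15  2  2 10  5 20  2
dp:     1  1  1  2  1  2  3  3  4  3
Maximum dp value is 4.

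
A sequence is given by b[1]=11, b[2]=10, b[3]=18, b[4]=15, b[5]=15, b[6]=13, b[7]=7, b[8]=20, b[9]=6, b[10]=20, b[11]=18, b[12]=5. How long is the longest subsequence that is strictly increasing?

Let dp[i] be the length of the longest such subsequence ending at index i:
i:      1  2  3  4  5  6  7  8  9 10 11 12
b[i]:  11 10 18 15 15 13  7 20  6 20 18  5
dp:     1  1  2  2  2  2  1  3  1  3  3  1
Maximum dp value is 3.

3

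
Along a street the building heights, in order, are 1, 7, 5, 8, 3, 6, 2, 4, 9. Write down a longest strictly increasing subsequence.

Patience tails give the LIS length; then backtrack through the dp parents:
1 → extends → [1]
7 → extends → [1, 7]
5 → replaces 7 → [1, 5]
8 → extends → [1, 5, 8]
3 → replaces 5 → [1, 3, 8]
6 → replaces 8 → [1, 3, 6]
2 → replaces 3 → [1, 2, 6]
4 → replaces 6 → [1, 2, 4]
9 → extends → [1, 2, 4, 9]
Length 4; one witness is 1, 7, 8, 9.

1, 7, 8, 9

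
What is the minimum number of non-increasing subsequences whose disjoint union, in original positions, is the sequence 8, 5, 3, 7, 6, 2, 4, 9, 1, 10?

The minimum number of non-increasing subsequences covering a sequence equals the length of its longest strictly increasing subsequence.
LIS length is 4 (e.g. 5, 7, 9, 10), so 4 piles are needed.

4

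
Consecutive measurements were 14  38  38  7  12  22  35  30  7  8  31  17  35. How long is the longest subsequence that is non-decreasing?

Track the smallest tail for each achievable length (allowing ties):
14 → extends → [14]
38 → extends → [14, 38]
38 → extends → [14, 38, 38]
7 → replaces 14 → [7, 38, 38]
12 → replaces 38 → [7, 12, 38]
22 → replaces 38 → [7, 12, 22]
35 → extends → [7, 12, 22, 35]
30 → replaces 35 → [7, 12, 22, 30]
7 → replaces 12 → [7, 7, 22, 30]
8 → replaces 22 → [7, 7, 8, 30]
31 → extends → [7, 7, 8, 30, 31]
17 → replaces 30 → [7, 7, 8, 17, 31]
35 → extends → [7, 7, 8, 17, 31, 35]
Six tails, so the longest non-decreasing subsequence has length 6 (e.g. 7, 12, 22, 30, 31, 35).

6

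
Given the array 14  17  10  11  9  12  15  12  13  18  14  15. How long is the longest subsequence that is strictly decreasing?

Let dp[i] be the longest strictly decreasing subsequence ending at i:
i:      1  2  3  4  5  6  7  8  9 10 11 12
a[i]:  14 17 10 11  9 12 15 12 13 18 14 15
dp:     1  1  2  2  3  2  2  3  3  1  3  2
Maximum is 3.

3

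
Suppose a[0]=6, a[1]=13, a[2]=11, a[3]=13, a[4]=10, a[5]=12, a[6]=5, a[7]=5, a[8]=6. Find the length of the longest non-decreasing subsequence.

3

Track the smallest tail for each achievable length (allowing ties):
6 → extends → [6]
13 → extends → [6, 13]
11 → replaces 13 → [6, 11]
13 → extends → [6, 11, 13]
10 → replaces 11 → [6, 10, 13]
12 → replaces 13 → [6, 10, 12]
5 → replaces 6 → [5, 10, 12]
5 → replaces 10 → [5, 5, 12]
6 → replaces 12 → [5, 5, 6]
Three tails, so the longest non-decreasing subsequence has length 3 (e.g. 6, 13, 13).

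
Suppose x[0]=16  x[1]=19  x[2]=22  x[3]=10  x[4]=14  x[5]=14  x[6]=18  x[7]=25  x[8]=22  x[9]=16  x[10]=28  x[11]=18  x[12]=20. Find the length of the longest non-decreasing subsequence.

6

Let dp[i] be the length of the longest such subsequence ending at index i:
i:      0  1  2  3  4  5  6  7  8  9 10 11 12
x[i]:  16 19 22 10 14 14 18 25 22 16 28 18 20
dp:     1  2  3  1  2  3  4  5  5  4  6  5  6
Maximum dp value is 6.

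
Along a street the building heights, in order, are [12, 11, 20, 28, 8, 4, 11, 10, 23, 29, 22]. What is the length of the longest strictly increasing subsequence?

4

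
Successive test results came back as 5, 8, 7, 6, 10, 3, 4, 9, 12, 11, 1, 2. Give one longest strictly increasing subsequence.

5, 8, 10, 12

Patience tails give the LIS length; then backtrack through the dp parents:
5 → extends → [5]
8 → extends → [5, 8]
7 → replaces 8 → [5, 7]
6 → replaces 7 → [5, 6]
10 → extends → [5, 6, 10]
3 → replaces 5 → [3, 6, 10]
4 → replaces 6 → [3, 4, 10]
9 → replaces 10 → [3, 4, 9]
12 → extends → [3, 4, 9, 12]
11 → replaces 12 → [3, 4, 9, 11]
1 → replaces 3 → [1, 4, 9, 11]
2 → replaces 4 → [1, 2, 9, 11]
Length 4; one witness is 5, 8, 10, 12.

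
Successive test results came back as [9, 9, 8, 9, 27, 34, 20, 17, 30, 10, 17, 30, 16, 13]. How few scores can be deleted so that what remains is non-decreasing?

Fewest deletions = n − (longest non-decreasing subsequence).
Patience tails:
9 → extends → [9]
9 → extends → [9, 9]
8 → replaces 9 → [8, 9]
9 → extends → [8, 9, 9]
27 → extends → [8, 9, 9, 27]
34 → extends → [8, 9, 9, 27, 34]
20 → replaces 27 → [8, 9, 9, 20, 34]
17 → replaces 20 → [8, 9, 9, 17, 34]
30 → replaces 34 → [8, 9, 9, 17, 30]
10 → replaces 17 → [8, 9, 9, 10, 30]
17 → replaces 30 → [8, 9, 9, 10, 17]
30 → extends → [8, 9, 9, 10, 17, 30]
16 → replaces 17 → [8, 9, 9, 10, 16, 30]
13 → replaces 16 → [8, 9, 9, 10, 13, 30]
Longest non-decreasing subsequence has length 6, so deletions = 14 − 6 = 8.

8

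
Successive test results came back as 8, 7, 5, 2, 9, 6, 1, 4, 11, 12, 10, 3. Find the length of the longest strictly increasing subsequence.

4

Track the smallest tail for each achievable length (strict):
8 → extends → [8]
7 → replaces 8 → [7]
5 → replaces 7 → [5]
2 → replaces 5 → [2]
9 → extends → [2, 9]
6 → replaces 9 → [2, 6]
1 → replaces 2 → [1, 6]
4 → replaces 6 → [1, 4]
11 → extends → [1, 4, 11]
12 → extends → [1, 4, 11, 12]
10 → replaces 11 → [1, 4, 10, 12]
3 → replaces 4 → [1, 3, 10, 12]
Four tails, so the longest strictly increasing subsequence has length 4 (e.g. 8, 9, 11, 12).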